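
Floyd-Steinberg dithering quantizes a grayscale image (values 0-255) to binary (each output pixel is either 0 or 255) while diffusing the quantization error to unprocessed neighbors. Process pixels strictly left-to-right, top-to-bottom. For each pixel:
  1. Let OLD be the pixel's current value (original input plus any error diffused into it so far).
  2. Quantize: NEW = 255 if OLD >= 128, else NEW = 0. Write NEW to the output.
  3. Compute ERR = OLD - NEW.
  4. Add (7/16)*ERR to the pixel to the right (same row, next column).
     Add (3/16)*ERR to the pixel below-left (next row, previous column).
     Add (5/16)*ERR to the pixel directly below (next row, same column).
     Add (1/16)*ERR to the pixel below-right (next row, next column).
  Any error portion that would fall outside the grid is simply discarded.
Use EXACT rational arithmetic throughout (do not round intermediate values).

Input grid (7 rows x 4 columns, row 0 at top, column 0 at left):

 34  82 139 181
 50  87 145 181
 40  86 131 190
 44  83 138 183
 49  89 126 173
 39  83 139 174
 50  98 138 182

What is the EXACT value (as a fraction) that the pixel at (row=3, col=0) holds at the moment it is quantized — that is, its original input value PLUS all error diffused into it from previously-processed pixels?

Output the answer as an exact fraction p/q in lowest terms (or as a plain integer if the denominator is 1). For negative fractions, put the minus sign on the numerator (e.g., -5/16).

Answer: 615226369/8388608

Derivation:
(0,0): OLD=34 → NEW=0, ERR=34
(0,1): OLD=775/8 → NEW=0, ERR=775/8
(0,2): OLD=23217/128 → NEW=255, ERR=-9423/128
(0,3): OLD=304727/2048 → NEW=255, ERR=-217513/2048
(1,0): OLD=10085/128 → NEW=0, ERR=10085/128
(1,1): OLD=143427/1024 → NEW=255, ERR=-117693/1024
(1,2): OLD=1895679/32768 → NEW=0, ERR=1895679/32768
(1,3): OLD=88352553/524288 → NEW=255, ERR=-45340887/524288
(2,0): OLD=705681/16384 → NEW=0, ERR=705681/16384
(2,1): OLD=44406219/524288 → NEW=0, ERR=44406219/524288
(2,2): OLD=170640503/1048576 → NEW=255, ERR=-96746377/1048576
(2,3): OLD=2117699259/16777216 → NEW=0, ERR=2117699259/16777216
(3,0): OLD=615226369/8388608 → NEW=0, ERR=615226369/8388608
Target (3,0): original=44, with diffused error = 615226369/8388608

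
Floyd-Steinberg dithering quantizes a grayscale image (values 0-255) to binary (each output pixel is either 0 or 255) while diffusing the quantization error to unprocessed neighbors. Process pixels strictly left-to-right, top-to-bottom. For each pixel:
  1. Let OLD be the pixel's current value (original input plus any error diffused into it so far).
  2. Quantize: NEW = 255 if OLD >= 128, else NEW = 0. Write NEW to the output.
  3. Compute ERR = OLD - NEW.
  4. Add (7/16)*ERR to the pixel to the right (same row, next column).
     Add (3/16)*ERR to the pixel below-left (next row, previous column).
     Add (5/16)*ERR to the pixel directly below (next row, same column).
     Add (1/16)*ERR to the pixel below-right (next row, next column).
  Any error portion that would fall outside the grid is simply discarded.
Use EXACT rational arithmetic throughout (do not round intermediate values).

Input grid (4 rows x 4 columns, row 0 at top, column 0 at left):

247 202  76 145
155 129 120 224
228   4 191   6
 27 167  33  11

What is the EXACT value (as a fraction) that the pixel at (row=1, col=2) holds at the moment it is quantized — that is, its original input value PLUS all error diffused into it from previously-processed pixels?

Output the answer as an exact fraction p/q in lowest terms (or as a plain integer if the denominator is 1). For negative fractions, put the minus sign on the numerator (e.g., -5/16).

Answer: 1205287/8192

Derivation:
(0,0): OLD=247 → NEW=255, ERR=-8
(0,1): OLD=397/2 → NEW=255, ERR=-113/2
(0,2): OLD=1641/32 → NEW=0, ERR=1641/32
(0,3): OLD=85727/512 → NEW=255, ERR=-44833/512
(1,0): OLD=4541/32 → NEW=255, ERR=-3619/32
(1,1): OLD=18171/256 → NEW=0, ERR=18171/256
(1,2): OLD=1205287/8192 → NEW=255, ERR=-883673/8192
Target (1,2): original=120, with diffused error = 1205287/8192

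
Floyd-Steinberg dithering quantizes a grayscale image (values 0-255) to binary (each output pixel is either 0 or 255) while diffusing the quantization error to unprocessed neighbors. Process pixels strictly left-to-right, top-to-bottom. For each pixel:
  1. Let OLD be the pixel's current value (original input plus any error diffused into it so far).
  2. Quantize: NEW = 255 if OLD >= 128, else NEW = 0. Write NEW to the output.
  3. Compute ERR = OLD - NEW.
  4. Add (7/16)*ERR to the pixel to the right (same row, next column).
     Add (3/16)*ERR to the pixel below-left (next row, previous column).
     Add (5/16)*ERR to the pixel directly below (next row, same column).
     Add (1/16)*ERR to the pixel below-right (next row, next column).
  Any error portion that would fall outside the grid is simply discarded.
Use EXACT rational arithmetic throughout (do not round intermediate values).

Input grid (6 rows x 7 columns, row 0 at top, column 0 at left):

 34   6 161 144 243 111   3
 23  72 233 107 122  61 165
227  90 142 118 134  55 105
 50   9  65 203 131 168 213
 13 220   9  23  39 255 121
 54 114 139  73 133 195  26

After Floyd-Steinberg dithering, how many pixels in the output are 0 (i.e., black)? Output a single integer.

Answer: 24

Derivation:
(0,0): OLD=34 → NEW=0, ERR=34
(0,1): OLD=167/8 → NEW=0, ERR=167/8
(0,2): OLD=21777/128 → NEW=255, ERR=-10863/128
(0,3): OLD=218871/2048 → NEW=0, ERR=218871/2048
(0,4): OLD=9494721/32768 → NEW=255, ERR=1138881/32768
(0,5): OLD=66168135/524288 → NEW=0, ERR=66168135/524288
(0,6): OLD=488342769/8388608 → NEW=0, ERR=488342769/8388608
(1,0): OLD=4805/128 → NEW=0, ERR=4805/128
(1,1): OLD=83107/1024 → NEW=0, ERR=83107/1024
(1,2): OLD=8628767/32768 → NEW=255, ERR=272927/32768
(1,3): OLD=19038675/131072 → NEW=255, ERR=-14384685/131072
(1,4): OLD=966284857/8388608 → NEW=0, ERR=966284857/8388608
(1,5): OLD=11000654025/67108864 → NEW=255, ERR=-6112106295/67108864
(1,6): OLD=162385888935/1073741824 → NEW=255, ERR=-111418276185/1073741824
(2,0): OLD=4160689/16384 → NEW=255, ERR=-17231/16384
(2,1): OLD=62290667/524288 → NEW=0, ERR=62290667/524288
(2,2): OLD=1518985729/8388608 → NEW=255, ERR=-620109311/8388608
(2,3): OLD=4931275705/67108864 → NEW=0, ERR=4931275705/67108864
(2,4): OLD=95675225513/536870912 → NEW=255, ERR=-41226857047/536870912
(2,5): OLD=-331822063997/17179869184 → NEW=0, ERR=-331822063997/17179869184
(2,6): OLD=16061264474821/274877906944 → NEW=0, ERR=16061264474821/274877906944
(3,0): OLD=603545441/8388608 → NEW=0, ERR=603545441/8388608
(3,1): OLD=4273440397/67108864 → NEW=0, ERR=4273440397/67108864
(3,2): OLD=48834980695/536870912 → NEW=0, ERR=48834980695/536870912
(3,3): OLD=529871262049/2147483648 → NEW=255, ERR=-17737068191/2147483648
(3,4): OLD=28686373251937/274877906944 → NEW=0, ERR=28686373251937/274877906944
(3,5): OLD=470103152062835/2199023255552 → NEW=255, ERR=-90647778102925/2199023255552
(3,6): OLD=7459714163001965/35184372088832 → NEW=255, ERR=-1512300719650195/35184372088832
(4,0): OLD=50920782543/1073741824 → NEW=0, ERR=50920782543/1073741824
(4,1): OLD=4848155630659/17179869184 → NEW=255, ERR=467288988739/17179869184
(4,2): OLD=14226832099917/274877906944 → NEW=0, ERR=14226832099917/274877906944
(4,3): OLD=150226900342111/2199023255552 → NEW=0, ERR=150226900342111/2199023255552
(4,4): OLD=1640563825900173/17592186044416 → NEW=0, ERR=1640563825900173/17592186044416
(4,5): OLD=158403263054100333/562949953421312 → NEW=255, ERR=14851024931665773/562949953421312
(4,6): OLD=1049638395578956043/9007199254740992 → NEW=0, ERR=1049638395578956043/9007199254740992
(5,0): OLD=20318936544633/274877906944 → NEW=0, ERR=20318936544633/274877906944
(5,1): OLD=368354596904083/2199023255552 → NEW=255, ERR=-192396333261677/2199023255552
(5,2): OLD=2311710181548757/17592186044416 → NEW=255, ERR=-2174297259777323/17592186044416
(5,3): OLD=8584438613608137/140737488355328 → NEW=0, ERR=8584438613608137/140737488355328
(5,4): OLD=1783823155488185187/9007199254740992 → NEW=255, ERR=-513012654470767773/9007199254740992
(5,5): OLD=14844169476813769587/72057594037927936 → NEW=255, ERR=-3530517002857854093/72057594037927936
(5,6): OLD=49148807114184503389/1152921504606846976 → NEW=0, ERR=49148807114184503389/1152921504606846976
Output grid:
  Row 0: ..#.#..  (5 black, running=5)
  Row 1: ..##.##  (3 black, running=8)
  Row 2: #.#.#..  (4 black, running=12)
  Row 3: ...#.##  (4 black, running=16)
  Row 4: .#...#.  (5 black, running=21)
  Row 5: .##.##.  (3 black, running=24)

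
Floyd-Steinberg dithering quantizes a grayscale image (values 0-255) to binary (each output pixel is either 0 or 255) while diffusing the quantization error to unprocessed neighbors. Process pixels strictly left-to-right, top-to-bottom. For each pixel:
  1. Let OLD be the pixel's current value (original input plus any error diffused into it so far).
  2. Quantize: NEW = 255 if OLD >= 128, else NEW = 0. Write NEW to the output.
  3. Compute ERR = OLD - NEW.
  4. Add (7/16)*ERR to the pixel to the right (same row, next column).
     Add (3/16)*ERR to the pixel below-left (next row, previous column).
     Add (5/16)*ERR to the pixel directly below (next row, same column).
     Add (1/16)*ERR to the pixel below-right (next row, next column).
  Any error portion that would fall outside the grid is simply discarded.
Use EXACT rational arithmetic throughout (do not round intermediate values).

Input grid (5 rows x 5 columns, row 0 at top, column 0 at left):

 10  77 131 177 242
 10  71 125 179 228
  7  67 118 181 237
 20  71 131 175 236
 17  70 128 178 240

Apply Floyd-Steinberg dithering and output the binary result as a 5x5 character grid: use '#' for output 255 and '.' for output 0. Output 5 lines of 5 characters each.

(0,0): OLD=10 → NEW=0, ERR=10
(0,1): OLD=651/8 → NEW=0, ERR=651/8
(0,2): OLD=21325/128 → NEW=255, ERR=-11315/128
(0,3): OLD=283291/2048 → NEW=255, ERR=-238949/2048
(0,4): OLD=6257213/32768 → NEW=255, ERR=-2098627/32768
(1,0): OLD=3633/128 → NEW=0, ERR=3633/128
(1,1): OLD=95127/1024 → NEW=0, ERR=95127/1024
(1,2): OLD=3972387/32768 → NEW=0, ERR=3972387/32768
(1,3): OLD=23336455/131072 → NEW=255, ERR=-10086905/131072
(1,4): OLD=350277045/2097152 → NEW=255, ERR=-184496715/2097152
(2,0): OLD=545389/16384 → NEW=0, ERR=545389/16384
(2,1): OLD=70830271/524288 → NEW=255, ERR=-62863169/524288
(2,2): OLD=795266685/8388608 → NEW=0, ERR=795266685/8388608
(2,3): OLD=25435436455/134217728 → NEW=255, ERR=-8790084185/134217728
(2,4): OLD=378055095761/2147483648 → NEW=255, ERR=-169553234479/2147483648
(3,0): OLD=66444893/8388608 → NEW=0, ERR=66444893/8388608
(3,1): OLD=3815279321/67108864 → NEW=0, ERR=3815279321/67108864
(3,2): OLD=355892379363/2147483648 → NEW=255, ERR=-191715950877/2147483648
(3,3): OLD=457833048923/4294967296 → NEW=0, ERR=457833048923/4294967296
(3,4): OLD=17445812813447/68719476736 → NEW=255, ERR=-77653754233/68719476736
(4,0): OLD=32357244691/1073741824 → NEW=0, ERR=32357244691/1073741824
(4,1): OLD=2910489842771/34359738368 → NEW=0, ERR=2910489842771/34359738368
(4,2): OLD=88346313193405/549755813888 → NEW=255, ERR=-51841419348035/549755813888
(4,3): OLD=1444884800301395/8796093022208 → NEW=255, ERR=-798118920361645/8796093022208
(4,4): OLD=29078108444232389/140737488355328 → NEW=255, ERR=-6809951086376251/140737488355328
Row 0: ..###
Row 1: ...##
Row 2: .#.##
Row 3: ..#.#
Row 4: ..###

Answer: ..###
...##
.#.##
..#.#
..###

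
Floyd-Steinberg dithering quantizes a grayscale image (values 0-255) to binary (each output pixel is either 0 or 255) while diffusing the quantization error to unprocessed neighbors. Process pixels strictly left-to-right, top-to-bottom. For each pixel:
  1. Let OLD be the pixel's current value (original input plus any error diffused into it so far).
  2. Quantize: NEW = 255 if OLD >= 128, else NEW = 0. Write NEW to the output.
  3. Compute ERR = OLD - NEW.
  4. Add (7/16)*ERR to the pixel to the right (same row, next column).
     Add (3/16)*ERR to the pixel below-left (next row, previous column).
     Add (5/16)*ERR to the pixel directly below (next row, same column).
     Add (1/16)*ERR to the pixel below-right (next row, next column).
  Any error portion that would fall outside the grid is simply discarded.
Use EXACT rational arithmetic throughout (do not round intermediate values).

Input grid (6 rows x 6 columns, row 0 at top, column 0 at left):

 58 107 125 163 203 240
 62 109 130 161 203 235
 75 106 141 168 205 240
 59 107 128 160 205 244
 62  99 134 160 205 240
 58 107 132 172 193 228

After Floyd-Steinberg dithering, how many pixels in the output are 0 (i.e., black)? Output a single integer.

(0,0): OLD=58 → NEW=0, ERR=58
(0,1): OLD=1059/8 → NEW=255, ERR=-981/8
(0,2): OLD=9133/128 → NEW=0, ERR=9133/128
(0,3): OLD=397755/2048 → NEW=255, ERR=-124485/2048
(0,4): OLD=5780509/32768 → NEW=255, ERR=-2575331/32768
(0,5): OLD=107801803/524288 → NEW=255, ERR=-25891637/524288
(1,0): OLD=7313/128 → NEW=0, ERR=7313/128
(1,1): OLD=115383/1024 → NEW=0, ERR=115383/1024
(1,2): OLD=5981251/32768 → NEW=255, ERR=-2374589/32768
(1,3): OLD=13110375/131072 → NEW=0, ERR=13110375/131072
(1,4): OLD=1754408373/8388608 → NEW=255, ERR=-384686667/8388608
(1,5): OLD=26117743715/134217728 → NEW=255, ERR=-8107776925/134217728
(2,0): OLD=1867469/16384 → NEW=0, ERR=1867469/16384
(2,1): OLD=94928735/524288 → NEW=255, ERR=-38764705/524288
(2,2): OLD=937874269/8388608 → NEW=0, ERR=937874269/8388608
(2,3): OLD=15773531701/67108864 → NEW=255, ERR=-1339228619/67108864
(2,4): OLD=379811707039/2147483648 → NEW=255, ERR=-167796623201/2147483648
(2,5): OLD=6324658905161/34359738368 → NEW=255, ERR=-2437074378679/34359738368
(3,0): OLD=677428797/8388608 → NEW=0, ERR=677428797/8388608
(3,1): OLD=9885944505/67108864 → NEW=255, ERR=-7226815815/67108864
(3,2): OLD=57693322715/536870912 → NEW=0, ERR=57693322715/536870912
(3,3): OLD=6635400539121/34359738368 → NEW=255, ERR=-2126332744719/34359738368
(3,4): OLD=38197487294481/274877906944 → NEW=255, ERR=-31896378976239/274877906944
(3,5): OLD=730887752958815/4398046511104 → NEW=255, ERR=-390614107372705/4398046511104
(4,0): OLD=71988697523/1073741824 → NEW=0, ERR=71988697523/1073741824
(4,1): OLD=2059453488983/17179869184 → NEW=0, ERR=2059453488983/17179869184
(4,2): OLD=110882363244117/549755813888 → NEW=255, ERR=-29305369297323/549755813888
(4,3): OLD=899830367497225/8796093022208 → NEW=0, ERR=899830367497225/8796093022208
(4,4): OLD=27158551222240281/140737488355328 → NEW=255, ERR=-8729508308368359/140737488355328
(4,5): OLD=400496193910413839/2251799813685248 → NEW=255, ERR=-173712758579324401/2251799813685248
(5,0): OLD=27880374871541/274877906944 → NEW=0, ERR=27880374871541/274877906944
(5,1): OLD=1609961865054917/8796093022208 → NEW=255, ERR=-633041855608123/8796093022208
(5,2): OLD=7777778609355783/70368744177664 → NEW=0, ERR=7777778609355783/70368744177664
(5,3): OLD=534494198419401853/2251799813685248 → NEW=255, ERR=-39714754070336387/2251799813685248
(5,4): OLD=710801522479942349/4503599627370496 → NEW=255, ERR=-437616382499534131/4503599627370496
(5,5): OLD=11349344911489798993/72057594037927936 → NEW=255, ERR=-7025341568181824687/72057594037927936
Output grid:
  Row 0: .#.###  (2 black, running=2)
  Row 1: ..#.##  (3 black, running=5)
  Row 2: .#.###  (2 black, running=7)
  Row 3: .#.###  (2 black, running=9)
  Row 4: ..#.##  (3 black, running=12)
  Row 5: .#.###  (2 black, running=14)

Answer: 14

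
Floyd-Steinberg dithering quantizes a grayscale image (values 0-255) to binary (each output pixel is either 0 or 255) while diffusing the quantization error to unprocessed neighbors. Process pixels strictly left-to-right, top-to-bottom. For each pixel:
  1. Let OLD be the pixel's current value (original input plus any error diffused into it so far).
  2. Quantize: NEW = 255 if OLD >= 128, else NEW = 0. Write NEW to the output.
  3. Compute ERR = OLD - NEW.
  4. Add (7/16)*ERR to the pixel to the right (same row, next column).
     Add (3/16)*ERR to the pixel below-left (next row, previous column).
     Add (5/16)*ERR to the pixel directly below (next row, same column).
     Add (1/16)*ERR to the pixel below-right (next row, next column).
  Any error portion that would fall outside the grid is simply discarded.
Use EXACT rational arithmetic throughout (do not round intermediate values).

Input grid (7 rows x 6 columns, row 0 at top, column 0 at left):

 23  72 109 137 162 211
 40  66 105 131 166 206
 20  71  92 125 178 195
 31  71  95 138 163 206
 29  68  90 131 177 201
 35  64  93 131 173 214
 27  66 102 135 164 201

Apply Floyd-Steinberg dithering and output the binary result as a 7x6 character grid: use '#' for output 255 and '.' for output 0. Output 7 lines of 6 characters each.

(0,0): OLD=23 → NEW=0, ERR=23
(0,1): OLD=1313/16 → NEW=0, ERR=1313/16
(0,2): OLD=37095/256 → NEW=255, ERR=-28185/256
(0,3): OLD=363857/4096 → NEW=0, ERR=363857/4096
(0,4): OLD=13163831/65536 → NEW=255, ERR=-3547849/65536
(0,5): OLD=196414593/1048576 → NEW=255, ERR=-70972287/1048576
(1,0): OLD=16019/256 → NEW=0, ERR=16019/256
(1,1): OLD=204421/2048 → NEW=0, ERR=204421/2048
(1,2): OLD=8916073/65536 → NEW=255, ERR=-7795607/65536
(1,3): OLD=23510965/262144 → NEW=0, ERR=23510965/262144
(1,4): OLD=3039727487/16777216 → NEW=255, ERR=-1238462593/16777216
(1,5): OLD=40042433481/268435456 → NEW=255, ERR=-28408607799/268435456
(2,0): OLD=1909383/32768 → NEW=0, ERR=1909383/32768
(2,1): OLD=114601661/1048576 → NEW=0, ERR=114601661/1048576
(2,2): OLD=2108862071/16777216 → NEW=0, ERR=2108862071/16777216
(2,3): OLD=25064456063/134217728 → NEW=255, ERR=-9161064577/134217728
(2,4): OLD=476021671933/4294967296 → NEW=0, ERR=476021671933/4294967296
(2,5): OLD=14142714619323/68719476736 → NEW=255, ERR=-3380751948357/68719476736
(3,0): OLD=1169399959/16777216 → NEW=0, ERR=1169399959/16777216
(3,1): OLD=21858520139/134217728 → NEW=255, ERR=-12367000501/134217728
(3,2): OLD=94491122385/1073741824 → NEW=0, ERR=94491122385/1073741824
(3,3): OLD=12631202590003/68719476736 → NEW=255, ERR=-4892263977677/68719476736
(3,4): OLD=84111780164947/549755813888 → NEW=255, ERR=-56075952376493/549755813888
(3,5): OLD=1345164192012541/8796093022208 → NEW=255, ERR=-897839528650499/8796093022208
(4,0): OLD=71952022649/2147483648 → NEW=0, ERR=71952022649/2147483648
(4,1): OLD=2567396256549/34359738368 → NEW=0, ERR=2567396256549/34359738368
(4,2): OLD=144128057065183/1099511627776 → NEW=255, ERR=-136247408017697/1099511627776
(4,3): OLD=719766592543739/17592186044416 → NEW=0, ERR=719766592543739/17592186044416
(4,4): OLD=39247827895165099/281474976710656 → NEW=255, ERR=-32528291166052181/281474976710656
(4,5): OLD=505160274738260173/4503599627370496 → NEW=0, ERR=505160274738260173/4503599627370496
(5,0): OLD=32699804067647/549755813888 → NEW=0, ERR=32699804067647/549755813888
(5,1): OLD=1622577776380719/17592186044416 → NEW=0, ERR=1622577776380719/17592186044416
(5,2): OLD=15054615644162293/140737488355328 → NEW=0, ERR=15054615644162293/140737488355328
(5,3): OLD=725853287656619223/4503599627370496 → NEW=255, ERR=-422564617322857257/4503599627370496
(5,4): OLD=1075686153240416919/9007199254740992 → NEW=0, ERR=1075686153240416919/9007199254740992
(5,5): OLD=42381150750985006979/144115188075855872 → NEW=255, ERR=5631777791641759619/144115188075855872
(6,0): OLD=17699526351153389/281474976710656 → NEW=0, ERR=17699526351153389/281474976710656
(6,1): OLD=658010475522593001/4503599627370496 → NEW=255, ERR=-490407429456883479/4503599627370496
(6,2): OLD=1368361786880331073/18014398509481984 → NEW=0, ERR=1368361786880331073/18014398509481984
(6,3): OLD=48419448664081532829/288230376151711744 → NEW=255, ERR=-25079297254604961891/288230376151711744
(6,4): OLD=759617741999511283325/4611686018427387904 → NEW=255, ERR=-416362192699472632195/4611686018427387904
(6,5): OLD=13368482643487946075467/73786976294838206464 → NEW=255, ERR=-5447196311695796572853/73786976294838206464
Row 0: ..#.##
Row 1: ..#.##
Row 2: ...#.#
Row 3: .#.###
Row 4: ..#.#.
Row 5: ...#.#
Row 6: .#.###

Answer: ..#.##
..#.##
...#.#
.#.###
..#.#.
...#.#
.#.###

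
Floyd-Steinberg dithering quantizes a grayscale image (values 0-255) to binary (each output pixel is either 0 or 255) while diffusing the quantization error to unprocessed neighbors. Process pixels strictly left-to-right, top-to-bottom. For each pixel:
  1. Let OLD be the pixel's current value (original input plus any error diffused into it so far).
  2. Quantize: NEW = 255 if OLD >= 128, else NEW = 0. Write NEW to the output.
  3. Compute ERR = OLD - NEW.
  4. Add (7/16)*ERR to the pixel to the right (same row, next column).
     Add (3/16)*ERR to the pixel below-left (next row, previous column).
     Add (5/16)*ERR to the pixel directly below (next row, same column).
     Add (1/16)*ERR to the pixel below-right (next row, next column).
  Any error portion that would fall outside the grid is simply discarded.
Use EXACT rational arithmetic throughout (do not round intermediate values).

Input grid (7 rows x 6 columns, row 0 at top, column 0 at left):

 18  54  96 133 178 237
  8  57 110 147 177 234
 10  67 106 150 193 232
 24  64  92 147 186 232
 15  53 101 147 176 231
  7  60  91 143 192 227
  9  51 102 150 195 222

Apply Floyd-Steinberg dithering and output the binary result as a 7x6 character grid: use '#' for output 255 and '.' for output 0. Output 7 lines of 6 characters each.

(0,0): OLD=18 → NEW=0, ERR=18
(0,1): OLD=495/8 → NEW=0, ERR=495/8
(0,2): OLD=15753/128 → NEW=0, ERR=15753/128
(0,3): OLD=382655/2048 → NEW=255, ERR=-139585/2048
(0,4): OLD=4855609/32768 → NEW=255, ERR=-3500231/32768
(0,5): OLD=99754639/524288 → NEW=255, ERR=-33938801/524288
(1,0): OLD=3229/128 → NEW=0, ERR=3229/128
(1,1): OLD=114251/1024 → NEW=0, ERR=114251/1024
(1,2): OLD=6172199/32768 → NEW=255, ERR=-2183641/32768
(1,3): OLD=11037531/131072 → NEW=0, ERR=11037531/131072
(1,4): OLD=1376265841/8388608 → NEW=255, ERR=-762829199/8388608
(1,5): OLD=22455980743/134217728 → NEW=255, ERR=-11769539897/134217728
(2,0): OLD=635753/16384 → NEW=0, ERR=635753/16384
(2,1): OLD=56583699/524288 → NEW=0, ERR=56583699/524288
(2,2): OLD=1301533945/8388608 → NEW=255, ERR=-837561095/8388608
(2,3): OLD=7477120881/67108864 → NEW=0, ERR=7477120881/67108864
(2,4): OLD=434111512531/2147483648 → NEW=255, ERR=-113496817709/2147483648
(2,5): OLD=6040134110709/34359738368 → NEW=255, ERR=-2721599173131/34359738368
(3,0): OLD=472798169/8388608 → NEW=0, ERR=472798169/8388608
(3,1): OLD=7119519973/67108864 → NEW=0, ERR=7119519973/67108864
(3,2): OLD=72396259967/536870912 → NEW=255, ERR=-64505822593/536870912
(3,3): OLD=3886151755005/34359738368 → NEW=0, ERR=3886151755005/34359738368
(3,4): OLD=58020693311581/274877906944 → NEW=255, ERR=-12073172959139/274877906944
(3,5): OLD=812443020270163/4398046511104 → NEW=255, ERR=-309058840061357/4398046511104
(4,0): OLD=56376614039/1073741824 → NEW=0, ERR=56376614039/1073741824
(4,1): OLD=1548214192939/17179869184 → NEW=0, ERR=1548214192939/17179869184
(4,2): OLD=71862122165265/549755813888 → NEW=255, ERR=-68325610376175/549755813888
(4,3): OLD=987145541941685/8796093022208 → NEW=0, ERR=987145541941685/8796093022208
(4,4): OLD=28888610879580421/140737488355328 → NEW=255, ERR=-6999448651028219/140737488355328
(4,5): OLD=415538737439198467/2251799813685248 → NEW=255, ERR=-158670215050539773/2251799813685248
(5,0): OLD=11078917050545/274877906944 → NEW=0, ERR=11078917050545/274877906944
(5,1): OLD=754472686169793/8796093022208 → NEW=0, ERR=754472686169793/8796093022208
(5,2): OLD=8188246853019611/70368744177664 → NEW=0, ERR=8188246853019611/70368744177664
(5,3): OLD=477124770445214361/2251799813685248 → NEW=255, ERR=-97084182044523879/2251799813685248
(5,4): OLD=681835309354076153/4503599627370496 → NEW=255, ERR=-466582595625400327/4503599627370496
(5,5): OLD=11280311169893538445/72057594037927936 → NEW=255, ERR=-7094375309778085235/72057594037927936
(6,0): OLD=5302682181794531/140737488355328 → NEW=0, ERR=5302682181794531/140737488355328
(6,1): OLD=267120267312089511/2251799813685248 → NEW=0, ERR=267120267312089511/2251799813685248
(6,2): OLD=1689197781281996111/9007199254740992 → NEW=255, ERR=-607638028676956849/9007199254740992
(6,3): OLD=13670728393183313523/144115188075855872 → NEW=0, ERR=13670728393183313523/144115188075855872
(6,4): OLD=421901630739371423315/2305843009213693952 → NEW=255, ERR=-166088336610120534445/2305843009213693952
(6,5): OLD=5653745673931498571365/36893488147419103232 → NEW=255, ERR=-3754093803660372752795/36893488147419103232
Row 0: ...###
Row 1: ..#.##
Row 2: ..#.##
Row 3: ..#.##
Row 4: ..#.##
Row 5: ...###
Row 6: ..#.##

Answer: ...###
..#.##
..#.##
..#.##
..#.##
...###
..#.##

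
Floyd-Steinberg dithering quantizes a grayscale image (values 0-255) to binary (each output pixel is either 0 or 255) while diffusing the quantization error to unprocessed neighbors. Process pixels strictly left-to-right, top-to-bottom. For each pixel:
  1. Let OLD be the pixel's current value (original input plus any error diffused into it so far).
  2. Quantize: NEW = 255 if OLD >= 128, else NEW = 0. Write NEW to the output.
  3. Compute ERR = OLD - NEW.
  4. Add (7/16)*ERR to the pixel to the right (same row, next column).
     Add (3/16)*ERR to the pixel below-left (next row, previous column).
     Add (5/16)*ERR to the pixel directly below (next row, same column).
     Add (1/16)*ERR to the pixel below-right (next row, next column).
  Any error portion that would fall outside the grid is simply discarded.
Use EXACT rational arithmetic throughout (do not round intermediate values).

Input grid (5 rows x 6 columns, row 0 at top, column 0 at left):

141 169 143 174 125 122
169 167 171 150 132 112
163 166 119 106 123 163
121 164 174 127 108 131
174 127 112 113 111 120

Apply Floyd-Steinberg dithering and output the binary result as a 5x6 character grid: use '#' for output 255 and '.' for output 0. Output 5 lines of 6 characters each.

Answer: #.##.#
##.#..
.#.#.#
#.#.#.
#.#.#.

Derivation:
(0,0): OLD=141 → NEW=255, ERR=-114
(0,1): OLD=953/8 → NEW=0, ERR=953/8
(0,2): OLD=24975/128 → NEW=255, ERR=-7665/128
(0,3): OLD=302697/2048 → NEW=255, ERR=-219543/2048
(0,4): OLD=2559199/32768 → NEW=0, ERR=2559199/32768
(0,5): OLD=81877529/524288 → NEW=255, ERR=-51815911/524288
(1,0): OLD=19931/128 → NEW=255, ERR=-12709/128
(1,1): OLD=145853/1024 → NEW=255, ERR=-115267/1024
(1,2): OLD=2961729/32768 → NEW=0, ERR=2961729/32768
(1,3): OLD=21881805/131072 → NEW=255, ERR=-11541555/131072
(1,4): OLD=777217895/8388608 → NEW=0, ERR=777217895/8388608
(1,5): OLD=16982792865/134217728 → NEW=0, ERR=16982792865/134217728
(2,0): OLD=1816431/16384 → NEW=0, ERR=1816431/16384
(2,1): OLD=99650805/524288 → NEW=255, ERR=-34042635/524288
(2,2): OLD=799368863/8388608 → NEW=0, ERR=799368863/8388608
(2,3): OLD=9609609959/67108864 → NEW=255, ERR=-7503150361/67108864
(2,4): OLD=260403641525/2147483648 → NEW=0, ERR=260403641525/2147483648
(2,5): OLD=8981054054979/34359738368 → NEW=255, ERR=219320771139/34359738368
(3,0): OLD=1203522623/8388608 → NEW=255, ERR=-935572417/8388608
(3,1): OLD=8033704467/67108864 → NEW=0, ERR=8033704467/67108864
(3,2): OLD=124087427401/536870912 → NEW=255, ERR=-12814655159/536870912
(3,3): OLD=3790221724027/34359738368 → NEW=0, ERR=3790221724027/34359738368
(3,4): OLD=51776910309339/274877906944 → NEW=255, ERR=-18316955961381/274877906944
(3,5): OLD=490029898185717/4398046511104 → NEW=0, ERR=490029898185717/4398046511104
(4,0): OLD=173509294097/1073741824 → NEW=255, ERR=-100294871023/1073741824
(4,1): OLD=1925834446237/17179869184 → NEW=0, ERR=1925834446237/17179869184
(4,2): OLD=99917565611079/549755813888 → NEW=255, ERR=-40270166930361/549755813888
(4,3): OLD=892261138268035/8796093022208 → NEW=0, ERR=892261138268035/8796093022208
(4,4): OLD=22847452371961907/140737488355328 → NEW=255, ERR=-13040607158646733/140737488355328
(4,5): OLD=247958229789190277/2251799813685248 → NEW=0, ERR=247958229789190277/2251799813685248
Row 0: #.##.#
Row 1: ##.#..
Row 2: .#.#.#
Row 3: #.#.#.
Row 4: #.#.#.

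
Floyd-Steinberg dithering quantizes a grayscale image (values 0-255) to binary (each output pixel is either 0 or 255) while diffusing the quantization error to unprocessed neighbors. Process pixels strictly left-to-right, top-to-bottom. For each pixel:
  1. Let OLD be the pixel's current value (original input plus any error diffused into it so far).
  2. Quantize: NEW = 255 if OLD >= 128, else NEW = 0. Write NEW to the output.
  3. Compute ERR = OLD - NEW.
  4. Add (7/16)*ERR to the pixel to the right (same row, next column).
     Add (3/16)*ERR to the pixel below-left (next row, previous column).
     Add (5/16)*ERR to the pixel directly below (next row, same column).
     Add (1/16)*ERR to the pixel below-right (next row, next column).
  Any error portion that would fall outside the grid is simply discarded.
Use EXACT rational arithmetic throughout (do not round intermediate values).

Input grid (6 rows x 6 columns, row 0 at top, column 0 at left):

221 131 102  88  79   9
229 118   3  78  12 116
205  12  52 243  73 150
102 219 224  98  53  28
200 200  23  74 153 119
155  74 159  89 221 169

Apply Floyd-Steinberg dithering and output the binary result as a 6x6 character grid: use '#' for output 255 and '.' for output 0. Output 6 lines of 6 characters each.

Answer: #.#...
#....#
#..##.
.###..
##..#.
#.#.##

Derivation:
(0,0): OLD=221 → NEW=255, ERR=-34
(0,1): OLD=929/8 → NEW=0, ERR=929/8
(0,2): OLD=19559/128 → NEW=255, ERR=-13081/128
(0,3): OLD=88657/2048 → NEW=0, ERR=88657/2048
(0,4): OLD=3209271/32768 → NEW=0, ERR=3209271/32768
(0,5): OLD=27183489/524288 → NEW=0, ERR=27183489/524288
(1,0): OLD=30739/128 → NEW=255, ERR=-1901/128
(1,1): OLD=129541/1024 → NEW=0, ERR=129541/1024
(1,2): OLD=1369193/32768 → NEW=0, ERR=1369193/32768
(1,3): OLD=15962613/131072 → NEW=0, ERR=15962613/131072
(1,4): OLD=908604799/8388608 → NEW=0, ERR=908604799/8388608
(1,5): OLD=24925742537/134217728 → NEW=255, ERR=-9299778103/134217728
(2,0): OLD=3671303/16384 → NEW=255, ERR=-506617/16384
(2,1): OLD=23546301/524288 → NEW=0, ERR=23546301/524288
(2,2): OLD=968443511/8388608 → NEW=0, ERR=968443511/8388608
(2,3): OLD=23789188223/67108864 → NEW=255, ERR=6676427903/67108864
(2,4): OLD=311371062269/2147483648 → NEW=255, ERR=-236237267971/2147483648
(2,5): OLD=2988920459707/34359738368 → NEW=0, ERR=2988920459707/34359738368
(3,0): OLD=845218199/8388608 → NEW=0, ERR=845218199/8388608
(3,1): OLD=19919928267/67108864 → NEW=255, ERR=2807167947/67108864
(3,2): OLD=160974647441/536870912 → NEW=255, ERR=24072564881/536870912
(3,3): OLD=4648724376115/34359738368 → NEW=255, ERR=-4113008907725/34359738368
(3,4): OLD=-3083946595117/274877906944 → NEW=0, ERR=-3083946595117/274877906944
(3,5): OLD=190876124233085/4398046511104 → NEW=0, ERR=190876124233085/4398046511104
(4,0): OLD=256978596601/1073741824 → NEW=255, ERR=-16825568519/1073741824
(4,1): OLD=3795391611685/17179869184 → NEW=255, ERR=-585475030235/17179869184
(4,2): OLD=1249197323743/549755813888 → NEW=0, ERR=1249197323743/549755813888
(4,3): OLD=336761179159035/8796093022208 → NEW=0, ERR=336761179159035/8796093022208
(4,4): OLD=23489058982280619/140737488355328 → NEW=255, ERR=-12399000548328021/140737488355328
(4,5): OLD=210132373210842061/2251799813685248 → NEW=0, ERR=210132373210842061/2251799813685248
(5,0): OLD=39503605004095/274877906944 → NEW=255, ERR=-30590261266625/274877906944
(5,1): OLD=124104121962543/8796093022208 → NEW=0, ERR=124104121962543/8796093022208
(5,2): OLD=12028222805065589/70368744177664 → NEW=255, ERR=-5915806960238731/70368744177664
(5,3): OLD=107652573177261783/2251799813685248 → NEW=0, ERR=107652573177261783/2251799813685248
(5,4): OLD=1055077511382858359/4503599627370496 → NEW=255, ERR=-93340393596618121/4503599627370496
(5,5): OLD=13228906351795418275/72057594037927936 → NEW=255, ERR=-5145780127876205405/72057594037927936
Row 0: #.#...
Row 1: #....#
Row 2: #..##.
Row 3: .###..
Row 4: ##..#.
Row 5: #.#.##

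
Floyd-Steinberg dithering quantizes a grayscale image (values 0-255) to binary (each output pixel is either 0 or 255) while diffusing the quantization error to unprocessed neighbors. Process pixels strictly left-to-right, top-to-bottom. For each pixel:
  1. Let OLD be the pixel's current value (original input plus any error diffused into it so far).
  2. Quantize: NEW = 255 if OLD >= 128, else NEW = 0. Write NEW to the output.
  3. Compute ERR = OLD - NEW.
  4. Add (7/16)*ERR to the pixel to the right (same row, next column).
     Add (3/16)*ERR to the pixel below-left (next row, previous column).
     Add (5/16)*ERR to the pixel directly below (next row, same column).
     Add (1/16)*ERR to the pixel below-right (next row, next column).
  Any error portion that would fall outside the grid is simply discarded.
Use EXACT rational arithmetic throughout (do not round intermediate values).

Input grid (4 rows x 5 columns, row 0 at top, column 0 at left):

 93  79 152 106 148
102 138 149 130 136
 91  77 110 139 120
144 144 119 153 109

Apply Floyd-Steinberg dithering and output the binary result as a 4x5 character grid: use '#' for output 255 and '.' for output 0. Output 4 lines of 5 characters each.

(0,0): OLD=93 → NEW=0, ERR=93
(0,1): OLD=1915/16 → NEW=0, ERR=1915/16
(0,2): OLD=52317/256 → NEW=255, ERR=-12963/256
(0,3): OLD=343435/4096 → NEW=0, ERR=343435/4096
(0,4): OLD=12103373/65536 → NEW=255, ERR=-4608307/65536
(1,0): OLD=39297/256 → NEW=255, ERR=-25983/256
(1,1): OLD=260743/2048 → NEW=0, ERR=260743/2048
(1,2): OLD=13898771/65536 → NEW=255, ERR=-2812909/65536
(1,3): OLD=31738967/262144 → NEW=0, ERR=31738967/262144
(1,4): OLD=722411813/4194304 → NEW=255, ERR=-347135707/4194304
(2,0): OLD=2724797/32768 → NEW=0, ERR=2724797/32768
(2,1): OLD=145516015/1048576 → NEW=255, ERR=-121870865/1048576
(2,2): OLD=1281733005/16777216 → NEW=0, ERR=1281733005/16777216
(2,3): OLD=51555395671/268435456 → NEW=255, ERR=-16895645609/268435456
(2,4): OLD=318543832225/4294967296 → NEW=0, ERR=318543832225/4294967296
(3,0): OLD=2486274029/16777216 → NEW=255, ERR=-1791916051/16777216
(3,1): OLD=10800959593/134217728 → NEW=0, ERR=10800959593/134217728
(3,2): OLD=682967304659/4294967296 → NEW=255, ERR=-412249355821/4294967296
(3,3): OLD=945054743387/8589934592 → NEW=0, ERR=945054743387/8589934592
(3,4): OLD=24241006794919/137438953472 → NEW=255, ERR=-10805926340441/137438953472
Row 0: ..#.#
Row 1: #.#.#
Row 2: .#.#.
Row 3: #.#.#

Answer: ..#.#
#.#.#
.#.#.
#.#.#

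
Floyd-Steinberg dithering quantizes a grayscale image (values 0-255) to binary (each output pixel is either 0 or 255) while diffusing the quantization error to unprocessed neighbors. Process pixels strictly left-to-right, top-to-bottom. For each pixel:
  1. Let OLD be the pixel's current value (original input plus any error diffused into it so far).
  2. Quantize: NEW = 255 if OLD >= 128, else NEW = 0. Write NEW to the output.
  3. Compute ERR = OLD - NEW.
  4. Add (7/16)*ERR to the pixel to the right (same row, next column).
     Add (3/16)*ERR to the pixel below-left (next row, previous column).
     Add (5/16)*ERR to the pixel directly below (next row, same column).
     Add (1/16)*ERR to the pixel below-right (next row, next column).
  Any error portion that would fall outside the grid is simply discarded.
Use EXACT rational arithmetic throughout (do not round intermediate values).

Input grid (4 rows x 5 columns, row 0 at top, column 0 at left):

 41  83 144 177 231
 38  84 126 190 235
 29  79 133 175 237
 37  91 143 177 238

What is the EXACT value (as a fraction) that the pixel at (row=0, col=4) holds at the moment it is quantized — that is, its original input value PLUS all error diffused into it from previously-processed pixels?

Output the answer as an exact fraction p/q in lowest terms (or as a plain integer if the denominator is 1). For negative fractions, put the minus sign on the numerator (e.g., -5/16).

Answer: 12063961/65536

Derivation:
(0,0): OLD=41 → NEW=0, ERR=41
(0,1): OLD=1615/16 → NEW=0, ERR=1615/16
(0,2): OLD=48169/256 → NEW=255, ERR=-17111/256
(0,3): OLD=605215/4096 → NEW=255, ERR=-439265/4096
(0,4): OLD=12063961/65536 → NEW=255, ERR=-4647719/65536
Target (0,4): original=231, with diffused error = 12063961/65536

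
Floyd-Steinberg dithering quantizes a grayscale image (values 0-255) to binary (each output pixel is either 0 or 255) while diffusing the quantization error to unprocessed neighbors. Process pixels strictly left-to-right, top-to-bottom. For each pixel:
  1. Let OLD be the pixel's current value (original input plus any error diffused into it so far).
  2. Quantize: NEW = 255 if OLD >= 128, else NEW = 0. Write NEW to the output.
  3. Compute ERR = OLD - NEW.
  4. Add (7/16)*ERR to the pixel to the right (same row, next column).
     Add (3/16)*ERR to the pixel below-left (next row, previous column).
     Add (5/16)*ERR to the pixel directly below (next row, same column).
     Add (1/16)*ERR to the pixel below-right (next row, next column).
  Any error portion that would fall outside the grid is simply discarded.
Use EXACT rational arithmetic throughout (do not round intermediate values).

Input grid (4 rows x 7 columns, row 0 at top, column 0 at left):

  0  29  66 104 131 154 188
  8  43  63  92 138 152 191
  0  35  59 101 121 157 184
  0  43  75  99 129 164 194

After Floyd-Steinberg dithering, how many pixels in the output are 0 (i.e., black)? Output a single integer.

(0,0): OLD=0 → NEW=0, ERR=0
(0,1): OLD=29 → NEW=0, ERR=29
(0,2): OLD=1259/16 → NEW=0, ERR=1259/16
(0,3): OLD=35437/256 → NEW=255, ERR=-29843/256
(0,4): OLD=327675/4096 → NEW=0, ERR=327675/4096
(0,5): OLD=12386269/65536 → NEW=255, ERR=-4325411/65536
(0,6): OLD=166854411/1048576 → NEW=255, ERR=-100532469/1048576
(1,0): OLD=215/16 → NEW=0, ERR=215/16
(1,1): OLD=9305/128 → NEW=0, ERR=9305/128
(1,2): OLD=406933/4096 → NEW=0, ERR=406933/4096
(1,3): OLD=1948933/16384 → NEW=0, ERR=1948933/16384
(1,4): OLD=204871571/1048576 → NEW=255, ERR=-62515309/1048576
(1,5): OLD=774392091/8388608 → NEW=0, ERR=774392091/8388608
(1,6): OLD=26481379317/134217728 → NEW=255, ERR=-7744141323/134217728
(2,0): OLD=36515/2048 → NEW=0, ERR=36515/2048
(2,1): OLD=5569609/65536 → NEW=0, ERR=5569609/65536
(2,2): OLD=161559243/1048576 → NEW=255, ERR=-105827637/1048576
(2,3): OLD=746996419/8388608 → NEW=0, ERR=746996419/8388608
(2,4): OLD=11144868815/67108864 → NEW=255, ERR=-5967891505/67108864
(2,5): OLD=284321435425/2147483648 → NEW=255, ERR=-263286894815/2147483648
(2,6): OLD=4057896665463/34359738368 → NEW=0, ERR=4057896665463/34359738368
(3,0): OLD=22551227/1048576 → NEW=0, ERR=22551227/1048576
(3,1): OLD=513030183/8388608 → NEW=0, ERR=513030183/8388608
(3,2): OLD=6189167305/67108864 → NEW=0, ERR=6189167305/67108864
(3,3): OLD=38706956297/268435456 → NEW=255, ERR=-29744084983/268435456
(3,4): OLD=1213245248443/34359738368 → NEW=0, ERR=1213245248443/34359738368
(3,5): OLD=43353924088681/274877906944 → NEW=255, ERR=-26739942182039/274877906944
(3,6): OLD=794656571962103/4398046511104 → NEW=255, ERR=-326845288369417/4398046511104
Output grid:
  Row 0: ...#.##  (4 black, running=4)
  Row 1: ....#.#  (5 black, running=9)
  Row 2: ..#.##.  (4 black, running=13)
  Row 3: ...#.##  (4 black, running=17)

Answer: 17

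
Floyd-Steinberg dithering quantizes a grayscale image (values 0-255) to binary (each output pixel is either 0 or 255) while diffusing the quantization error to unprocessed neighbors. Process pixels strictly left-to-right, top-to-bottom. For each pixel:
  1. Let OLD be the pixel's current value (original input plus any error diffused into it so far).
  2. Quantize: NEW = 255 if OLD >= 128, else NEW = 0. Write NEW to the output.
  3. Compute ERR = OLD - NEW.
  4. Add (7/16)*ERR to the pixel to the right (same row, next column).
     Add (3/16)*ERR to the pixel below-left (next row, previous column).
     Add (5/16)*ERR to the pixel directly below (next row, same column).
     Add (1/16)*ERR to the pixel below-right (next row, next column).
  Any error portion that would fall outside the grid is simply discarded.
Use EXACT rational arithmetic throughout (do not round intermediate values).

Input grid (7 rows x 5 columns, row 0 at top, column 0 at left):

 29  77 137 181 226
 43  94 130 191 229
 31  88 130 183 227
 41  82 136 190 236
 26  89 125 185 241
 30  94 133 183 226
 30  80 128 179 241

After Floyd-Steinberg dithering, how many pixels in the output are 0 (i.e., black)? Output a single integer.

Answer: 16

Derivation:
(0,0): OLD=29 → NEW=0, ERR=29
(0,1): OLD=1435/16 → NEW=0, ERR=1435/16
(0,2): OLD=45117/256 → NEW=255, ERR=-20163/256
(0,3): OLD=600235/4096 → NEW=255, ERR=-444245/4096
(0,4): OLD=11701421/65536 → NEW=255, ERR=-5010259/65536
(1,0): OLD=17633/256 → NEW=0, ERR=17633/256
(1,1): OLD=285095/2048 → NEW=255, ERR=-237145/2048
(1,2): OLD=2621235/65536 → NEW=0, ERR=2621235/65536
(1,3): OLD=40723639/262144 → NEW=255, ERR=-26123081/262144
(1,4): OLD=648997189/4194304 → NEW=255, ERR=-420550331/4194304
(2,0): OLD=1009693/32768 → NEW=0, ERR=1009693/32768
(2,1): OLD=80844943/1048576 → NEW=0, ERR=80844943/1048576
(2,2): OLD=2521756269/16777216 → NEW=255, ERR=-1756433811/16777216
(2,3): OLD=24093698039/268435456 → NEW=0, ERR=24093698039/268435456
(2,4): OLD=982287321601/4294967296 → NEW=255, ERR=-112929338879/4294967296
(3,0): OLD=1091951565/16777216 → NEW=0, ERR=1091951565/16777216
(3,1): OLD=15685312585/134217728 → NEW=0, ERR=15685312585/134217728
(3,2): OLD=756172623091/4294967296 → NEW=255, ERR=-339044037389/4294967296
(3,3): OLD=1477806636123/8589934592 → NEW=255, ERR=-712626684837/8589934592
(3,4): OLD=27088911173991/137438953472 → NEW=255, ERR=-7958021961369/137438953472
(4,0): OLD=146568575203/2147483648 → NEW=0, ERR=146568575203/2147483648
(4,1): OLD=9940050984419/68719476736 → NEW=255, ERR=-7583415583261/68719476736
(4,2): OLD=48159361005485/1099511627776 → NEW=0, ERR=48159361005485/1099511627776
(4,3): OLD=2857801066315235/17592186044416 → NEW=255, ERR=-1628206375010845/17592186044416
(4,4): OLD=49885431256369845/281474976710656 → NEW=255, ERR=-21890687804847435/281474976710656
(5,0): OLD=33686074115977/1099511627776 → NEW=0, ERR=33686074115977/1099511627776
(5,1): OLD=751157976923227/8796093022208 → NEW=0, ERR=751157976923227/8796093022208
(5,2): OLD=44979158945533875/281474976710656 → NEW=255, ERR=-26796960115683405/281474976710656
(5,3): OLD=113245058500252797/1125899906842624 → NEW=0, ERR=113245058500252797/1125899906842624
(5,4): OLD=4321950508547055183/18014398509481984 → NEW=255, ERR=-271721111370850737/18014398509481984
(6,0): OLD=7823041546068601/140737488355328 → NEW=0, ERR=7823041546068601/140737488355328
(6,1): OLD=518228582768956311/4503599627370496 → NEW=0, ERR=518228582768956311/4503599627370496
(6,2): OLD=12450748893170523373/72057594037927936 → NEW=255, ERR=-5923937586501100307/72057594037927936
(6,3): OLD=191023129813133641071/1152921504606846976 → NEW=255, ERR=-102971853861612337809/1152921504606846976
(6,4): OLD=3753874528998302203081/18446744073709551616 → NEW=255, ERR=-950045209797633458999/18446744073709551616
Output grid:
  Row 0: ..###  (2 black, running=2)
  Row 1: .#.##  (2 black, running=4)
  Row 2: ..#.#  (3 black, running=7)
  Row 3: ..###  (2 black, running=9)
  Row 4: .#.##  (2 black, running=11)
  Row 5: ..#.#  (3 black, running=14)
  Row 6: ..###  (2 black, running=16)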